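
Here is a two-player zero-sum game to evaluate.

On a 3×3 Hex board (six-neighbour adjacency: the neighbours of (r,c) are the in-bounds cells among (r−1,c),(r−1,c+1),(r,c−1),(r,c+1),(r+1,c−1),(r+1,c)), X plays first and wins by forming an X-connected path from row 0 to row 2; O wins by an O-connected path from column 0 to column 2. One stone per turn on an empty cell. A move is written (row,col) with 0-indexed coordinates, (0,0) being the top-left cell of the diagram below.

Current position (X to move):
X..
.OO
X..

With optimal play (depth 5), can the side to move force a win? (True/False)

[X../.OO/X..] X move#1: (0,1):-1/XX./.OO/X.., (0,2):-1/X.X/.OO/X.., (1,0):+1/X../XOO/X..*, (2,1):-1/X../.OO/XX., (2,2):-1/X../.OO/X.X
[X../XOO/X..] end (terminal -1, O#2); searched X../.OO/X.. to 5

X winning at [X../.OO/X..]: True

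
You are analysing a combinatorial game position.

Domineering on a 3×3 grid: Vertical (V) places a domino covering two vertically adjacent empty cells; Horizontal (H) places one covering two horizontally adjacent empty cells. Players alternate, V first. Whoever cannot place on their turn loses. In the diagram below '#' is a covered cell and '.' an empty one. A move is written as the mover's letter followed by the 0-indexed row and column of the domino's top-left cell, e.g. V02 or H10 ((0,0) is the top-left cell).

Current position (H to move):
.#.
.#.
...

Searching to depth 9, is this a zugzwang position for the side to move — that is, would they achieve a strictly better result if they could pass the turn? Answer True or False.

zugzwang(.#./.#./..., H) = False

[.#./.#./...] H move#1: H20:-1/.#./.#./##.*, H21:-1/.#./.#./.##
[.#./.#./##.] V move#2: V00:+1/##./##./##.*, V02:+1/.##/.##/##., V12:+1/.#./.##/###
[##./##./##.] end (terminal -1, H#3); searched .#./.#./... to 9
if H skipped the turn, V would face:
~ [.#./.#./...] V move#1: V00:+1/##./##./...*, V02:+1/.##/.##/..., V10:+1/.#./##./#.., V12:+1/.#./.##/..#
~ [##./##./...] H move#2: H20:-1/##./##./##.*, H21:-1/##./##./.##
~ [##./##./##.] V move#3: V02:+1/###/###/##.*, V12:+1/##./###/###
~ [###/###/##.] end (terminal -1, H#4); searched .#./.#./... to 9
compare (H): move=-1 vs pass=-1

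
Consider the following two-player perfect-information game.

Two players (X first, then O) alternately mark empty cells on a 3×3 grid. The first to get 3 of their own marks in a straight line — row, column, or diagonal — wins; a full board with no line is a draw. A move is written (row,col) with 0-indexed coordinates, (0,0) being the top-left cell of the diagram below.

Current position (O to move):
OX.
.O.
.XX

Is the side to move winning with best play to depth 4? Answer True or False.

O winning at [OX./.O./.XX]: True

ply 1, O at OX./.O./.XX | (0,2)=-1→OXO/.O./.XX; (1,0)=-1→OX./OO./.XX; (1,2)=-1→OX./.OO/.XX; (2,0)=+1→OX./.O./OXX*
ply 2, X at OX./.O./OXX | (0,2)=-1→OXX/.O./OXX*; (1,0)=-1→OX./XO./OXX; (1,2)=-1→OX./.OX/OXX
ply 3, O at OXX/.O./OXX | (1,0)=+1→OXX/OO./OXX*; (1,2)=+0→OXX/.OO/OXX
ply 4: OXX/OO./OXX is terminal -1 (X); from OX./.O./.XX depth 4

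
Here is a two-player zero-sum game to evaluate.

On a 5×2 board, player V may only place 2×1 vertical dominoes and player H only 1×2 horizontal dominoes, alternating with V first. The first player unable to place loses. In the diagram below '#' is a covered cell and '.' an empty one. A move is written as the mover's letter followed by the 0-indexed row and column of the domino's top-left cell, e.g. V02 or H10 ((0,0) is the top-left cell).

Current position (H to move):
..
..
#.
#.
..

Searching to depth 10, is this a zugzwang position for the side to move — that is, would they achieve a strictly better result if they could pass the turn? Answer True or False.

zugzwang(../../#./#./.., H) = False

ply 1, H at ../../#./#./.. | H00=+1→##/../#./#./..*; H10=+1→../##/#./#./..; H40=-1→../../#./#./##
ply 2, V at ##/../#./#./.. | V11=-1→##/.#/##/#./..*; V21=-1→##/../##/##/..; V31=-1→##/../#./##/.#
ply 3, H at ##/.#/##/#./.. | H40=+1→##/.#/##/#./##*
ply 4: ##/.#/##/#./## is terminal -1 (V); from ../../#./#./.. depth 10
pass branch (V moves first from the same position):
  | ply 1, V at ../../#./#./.. | V00=+1→#./#./#./#./..*; V01=+1→.#/.#/#./#./..; V11=+1→../.#/##/#./..; V21=-1→../../##/##/..; V31=-1→../../#./##/.#
  | ply 2, H at #./#./#./#./.. | H40=-1→#./#./#./#./##*
  | ply 3, V at #./#./#./#./## | V01=+1→##/##/#./#./##*; V11=+1→#./##/##/#./##; V21=+1→#./#./##/##/##
  | ply 4: ##/##/#./#./## is terminal -1 (H); from ../../#./#./.. depth 10
H moving scores +1; H passing scores -1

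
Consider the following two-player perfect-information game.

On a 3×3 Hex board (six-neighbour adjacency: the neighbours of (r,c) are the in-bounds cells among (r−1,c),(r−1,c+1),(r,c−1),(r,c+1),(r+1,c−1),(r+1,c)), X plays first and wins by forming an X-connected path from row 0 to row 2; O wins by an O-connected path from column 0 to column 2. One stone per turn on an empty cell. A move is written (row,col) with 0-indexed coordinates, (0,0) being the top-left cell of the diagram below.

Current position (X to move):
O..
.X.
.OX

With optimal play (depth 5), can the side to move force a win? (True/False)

ply 1, X at O../.X./.OX | (0,1)=+1→OX./.X./.OX*; (0,2)=+1→O.X/.X./.OX; (1,0)=+1→O../XX./.OX; (1,2)=+1→O../.XX/.OX; (2,0)=+1→O../.X./XOX
ply 2, O at OX./.X./.OX | (0,2)=-1→OXO/.X./.OX*; (1,0)=-1→OX./OX./.OX; (1,2)=-1→OX./.XO/.OX; (2,0)=-1→OX./.X./OOX
ply 3, X at OXO/.X./.OX | (1,0)=+1→OXO/XX./.OX*; (1,2)=+1→OXO/.XX/.OX; (2,0)=+1→OXO/.X./XOX
ply 4, O at OXO/XX./.OX | (1,2)=-1→OXO/XXO/.OX*; (2,0)=-1→OXO/XX./OOX
ply 5, X at OXO/XXO/.OX | (2,0)=+1→OXO/XXO/XOX*
ply 6: OXO/XXO/XOX is terminal -1 (O); from O../.X./.OX depth 5

X winning at [O../.X./.OX]: True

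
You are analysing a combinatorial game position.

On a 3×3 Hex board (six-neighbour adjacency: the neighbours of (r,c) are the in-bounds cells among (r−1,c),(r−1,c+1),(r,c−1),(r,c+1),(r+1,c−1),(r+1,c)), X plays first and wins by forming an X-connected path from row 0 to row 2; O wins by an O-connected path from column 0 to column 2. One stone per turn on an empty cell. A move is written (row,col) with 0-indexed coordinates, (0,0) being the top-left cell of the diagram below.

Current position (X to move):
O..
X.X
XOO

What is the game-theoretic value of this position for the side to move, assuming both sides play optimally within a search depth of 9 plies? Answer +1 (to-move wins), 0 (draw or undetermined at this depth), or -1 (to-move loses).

value(O../X.X/XOO, X) = +1

[O../X.X/XOO] X move#1: (0,1):+1/OX./X.X/XOO*, (0,2):+1/O.X/X.X/XOO, (1,1):+1/O../XXX/XOO
[OX./X.X/XOO] end (terminal -1, O#2); searched O../X.X/XOO to 9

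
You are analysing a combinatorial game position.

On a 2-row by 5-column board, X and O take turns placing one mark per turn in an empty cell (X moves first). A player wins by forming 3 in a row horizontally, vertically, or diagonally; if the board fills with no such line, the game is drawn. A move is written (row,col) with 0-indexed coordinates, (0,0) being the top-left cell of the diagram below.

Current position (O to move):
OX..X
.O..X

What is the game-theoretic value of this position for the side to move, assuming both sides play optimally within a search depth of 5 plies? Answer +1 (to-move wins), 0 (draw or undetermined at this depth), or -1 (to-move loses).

p1 O@[OX..X/.O..X]: (0,2)[OXO.X/.O..X]+0 (0,3)[OX.OX/.O..X]+0 (1,0)[OX..X/OO..X]+0 (1,2)[OX..X/.OO.X]+1* (1,3)[OX..X/.O.OX]+0
p2 X@[OX..X/.OO.X]: (0,2)[OXX.X/.OO.X]-1* (0,3)[OX.XX/.OO.X]-1 (1,0)[OX..X/XOO.X]-1 (1,3)[OX..X/.OOXX]-1
p3 O@[OXX.X/.OO.X]: (0,3)[OXXOX/.OO.X]+1* (1,0)[OXX.X/OOO.X]+1 (1,3)[OXX.X/.OOOX]+1
p4 X@[OXXOX/.OO.X]: (1,0)[OXXOX/XOO.X]-1* (1,3)[OXXOX/.OOXX]-1
p5 O@[OXXOX/XOO.X]: (1,3)[OXXOX/XOOOX]+1*
p6 X@[OXXOX/XOOOX] terminal -1; root [OX..X/.O..X] d5

value(OX..X/.O..X, O) = +1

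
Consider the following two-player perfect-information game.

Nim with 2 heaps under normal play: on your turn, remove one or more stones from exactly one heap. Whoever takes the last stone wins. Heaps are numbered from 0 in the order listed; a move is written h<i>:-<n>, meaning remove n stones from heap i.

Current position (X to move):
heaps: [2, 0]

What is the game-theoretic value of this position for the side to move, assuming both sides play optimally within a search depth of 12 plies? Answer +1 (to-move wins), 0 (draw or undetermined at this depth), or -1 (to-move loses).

ply 1, X at (2,0) | h0:-1=-1→(1,0); h0:-2=+1→(0,0)*
ply 2: (0,0) is terminal -1 (O); from (2,0) depth 12

value((2,0), X) = +1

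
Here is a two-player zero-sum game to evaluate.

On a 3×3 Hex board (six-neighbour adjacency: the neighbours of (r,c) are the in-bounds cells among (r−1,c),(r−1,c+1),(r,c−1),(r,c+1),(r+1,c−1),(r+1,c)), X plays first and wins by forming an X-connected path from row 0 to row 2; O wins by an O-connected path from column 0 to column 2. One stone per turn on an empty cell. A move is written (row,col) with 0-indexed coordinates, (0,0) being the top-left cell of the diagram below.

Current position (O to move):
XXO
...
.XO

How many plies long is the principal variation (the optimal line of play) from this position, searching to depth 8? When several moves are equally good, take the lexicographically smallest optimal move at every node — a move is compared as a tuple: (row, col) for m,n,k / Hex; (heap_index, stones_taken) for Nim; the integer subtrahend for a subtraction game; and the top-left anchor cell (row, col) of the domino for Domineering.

[XXO/.../.XO] O move#1: (1,0):-1/XXO/O../.XO, (1,1):+1/XXO/.O./.XO*, (1,2):-1/XXO/..O/.XO, (2,0):-1/XXO/.../OXO
[XXO/.O./.XO] X move#2: (1,0):-1/XXO/XO./.XO*, (1,2):-1/XXO/.OX/.XO, (2,0):-1/XXO/.O./XXO
[XXO/XO./.XO] O move#3: (1,2):-1/XXO/XOO/.XO, (2,0):+1/XXO/XO./OXO*
[XXO/XO./OXO] end (terminal -1, X#4); searched XXO/.../.XO to 8

PV length from [XXO/.../.XO]: 3 plies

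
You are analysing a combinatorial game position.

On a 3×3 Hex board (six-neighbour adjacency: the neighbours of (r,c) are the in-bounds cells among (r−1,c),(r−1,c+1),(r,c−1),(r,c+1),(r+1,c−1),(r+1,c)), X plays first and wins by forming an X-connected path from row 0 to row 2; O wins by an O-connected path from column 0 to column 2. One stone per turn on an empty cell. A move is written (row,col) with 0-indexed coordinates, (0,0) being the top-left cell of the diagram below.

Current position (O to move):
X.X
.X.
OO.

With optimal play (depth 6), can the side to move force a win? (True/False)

ply 1, O at X.X/.X./OO. | (0,1)=+1→XOX/.X./OO.*; (1,0)=+1→X.X/OX./OO.; (1,2)=+1→X.X/.XO/OO.; (2,2)=+1→X.X/.X./OOO
ply 2, X at XOX/.X./OO. | (1,0)=-1→XOX/XX./OO.*; (1,2)=-1→XOX/.XX/OO.; (2,2)=-1→XOX/.X./OOX
ply 3, O at XOX/XX./OO. | (1,2)=+1→XOX/XXO/OO.*; (2,2)=+1→XOX/XX./OOO
ply 4: XOX/XXO/OO. is terminal -1 (X); from X.X/.X./OO. depth 6

O winning at [X.X/.X./OO.]: True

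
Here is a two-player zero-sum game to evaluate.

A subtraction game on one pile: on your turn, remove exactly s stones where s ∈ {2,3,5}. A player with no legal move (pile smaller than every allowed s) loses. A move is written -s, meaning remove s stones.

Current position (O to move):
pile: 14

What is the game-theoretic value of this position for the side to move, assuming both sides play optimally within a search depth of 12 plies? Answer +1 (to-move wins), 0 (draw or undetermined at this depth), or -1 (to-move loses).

value(14, O) = -1

ply 1, O at 14 | -2=-1→12*; -3=-1→11; -5=-1→9
ply 2, X at 12 | -2=-1→10; -3=-1→9; -5=+1→7*
ply 3, O at 7 | -2=-1→5*; -3=-1→4; -5=-1→2
ply 4, X at 5 | -2=-1→3; -3=-1→2; -5=+1→0*
ply 5: 0 is terminal -1 (O); from 14 depth 12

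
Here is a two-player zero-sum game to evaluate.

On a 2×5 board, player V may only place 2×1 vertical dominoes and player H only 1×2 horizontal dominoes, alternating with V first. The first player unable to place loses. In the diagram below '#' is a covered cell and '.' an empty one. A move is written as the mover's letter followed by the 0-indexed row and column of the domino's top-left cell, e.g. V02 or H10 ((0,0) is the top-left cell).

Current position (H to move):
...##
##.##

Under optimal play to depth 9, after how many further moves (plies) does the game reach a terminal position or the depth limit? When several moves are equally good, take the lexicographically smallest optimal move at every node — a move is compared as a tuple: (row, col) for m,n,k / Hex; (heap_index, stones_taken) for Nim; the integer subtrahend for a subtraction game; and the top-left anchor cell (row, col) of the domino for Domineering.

PV length from [...##/##.##]: 1 ply

p1 H@[...##/##.##]: H00[##.##/##.##]-1 H01[.####/##.##]+1*
p2 V@[.####/##.##] terminal -1; root [...##/##.##] d9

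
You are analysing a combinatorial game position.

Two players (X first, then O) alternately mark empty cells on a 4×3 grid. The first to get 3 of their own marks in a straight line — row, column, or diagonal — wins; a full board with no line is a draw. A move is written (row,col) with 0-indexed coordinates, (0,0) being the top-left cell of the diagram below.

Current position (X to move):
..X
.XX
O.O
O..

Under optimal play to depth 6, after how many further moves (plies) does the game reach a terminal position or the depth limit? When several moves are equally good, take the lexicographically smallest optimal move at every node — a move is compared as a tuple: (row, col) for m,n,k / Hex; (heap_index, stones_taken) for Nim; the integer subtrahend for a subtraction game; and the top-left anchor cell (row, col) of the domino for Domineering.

p1 X@[..X/.XX/O.O/O..]: (0,0)[X.X/.XX/O.O/O..]-1 (0,1)[.XX/.XX/O.O/O..]-1 (1,0)[..X/XXX/O.O/O..]+1* (2,1)[..X/.XX/OXO/O..]-1 (3,1)[..X/.XX/O.O/OX.]-1 (3,2)[..X/.XX/O.O/O.X]-1
p2 O@[..X/XXX/O.O/O..] terminal -1; root [..X/.XX/O.O/O..] d6

PV length from [..X/.XX/O.O/O..]: 1 ply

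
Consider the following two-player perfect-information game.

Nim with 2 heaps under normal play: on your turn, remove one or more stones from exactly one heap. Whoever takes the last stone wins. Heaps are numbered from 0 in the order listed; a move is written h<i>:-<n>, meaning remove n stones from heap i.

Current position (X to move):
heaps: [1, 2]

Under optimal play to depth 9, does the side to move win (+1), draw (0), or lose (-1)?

value((1,2), X) = +1

ply 1, X at (1,2) | h0:-1=-1→(0,2); h1:-1=+1→(1,1)*; h1:-2=-1→(1,0)
ply 2, O at (1,1) | h0:-1=-1→(0,1)*; h1:-1=-1→(1,0)
ply 3, X at (0,1) | h1:-1=+1→(0,0)*
ply 4: (0,0) is terminal -1 (O); from (1,2) depth 9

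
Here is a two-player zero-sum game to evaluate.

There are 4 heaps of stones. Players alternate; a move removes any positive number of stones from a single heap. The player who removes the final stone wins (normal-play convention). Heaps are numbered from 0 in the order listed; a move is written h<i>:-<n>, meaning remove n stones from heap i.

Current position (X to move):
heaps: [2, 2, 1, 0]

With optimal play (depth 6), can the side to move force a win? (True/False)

X winning at [(2,2,1,0)]: True

ply 1, X at (2,2,1,0) | h0:-1=-1→(1,2,1,0); h0:-2=-1→(0,2,1,0); h1:-1=-1→(2,1,1,0); h1:-2=-1→(2,0,1,0); h2:-1=+1→(2,2,0,0)*
ply 2, O at (2,2,0,0) | h0:-1=-1→(1,2,0,0)*; h0:-2=-1→(0,2,0,0); h1:-1=-1→(2,1,0,0); h1:-2=-1→(2,0,0,0)
ply 3, X at (1,2,0,0) | h0:-1=-1→(0,2,0,0); h1:-1=+1→(1,1,0,0)*; h1:-2=-1→(1,0,0,0)
ply 4, O at (1,1,0,0) | h0:-1=-1→(0,1,0,0)*; h1:-1=-1→(1,0,0,0)
ply 5, X at (0,1,0,0) | h1:-1=+1→(0,0,0,0)*
ply 6: (0,0,0,0) is terminal -1 (O); from (2,2,1,0) depth 6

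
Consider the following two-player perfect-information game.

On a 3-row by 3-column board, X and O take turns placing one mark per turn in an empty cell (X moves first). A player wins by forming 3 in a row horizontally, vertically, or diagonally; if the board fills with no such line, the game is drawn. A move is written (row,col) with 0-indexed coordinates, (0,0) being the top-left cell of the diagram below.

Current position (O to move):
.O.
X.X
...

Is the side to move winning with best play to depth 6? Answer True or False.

[.O./X.X/...] O move#1: (0,0):-1/OO./X.X/..., (0,2):-1/.OO/X.X/..., (1,1):+1/.O./XOX/...*, (2,0):-1/.O./X.X/O.., (2,1):-1/.O./X.X/.O., (2,2):-1/.O./X.X/..O
[.O./XOX/...] X move#2: (0,0):-1/XO./XOX/...*, (0,2):-1/.OX/XOX/..., (2,0):-1/.O./XOX/X.., (2,1):-1/.O./XOX/.X., (2,2):-1/.O./XOX/..X
[XO./XOX/...] O move#3: (0,2):-1/XOO/XOX/..., (2,0):+1/XO./XOX/O..*, (2,1):+1/XO./XOX/.O., (2,2):-1/XO./XOX/..O
[XO./XOX/O..] X move#4: (0,2):-1/XOX/XOX/O..*, (2,1):-1/XO./XOX/OX., (2,2):-1/XO./XOX/O.X
[XOX/XOX/O..] O move#5: (2,1):+1/XOX/XOX/OO.*, (2,2):+0/XOX/XOX/O.O
[XOX/XOX/OO.] end (terminal -1, X#6); searched .O./X.X/... to 6

O winning at [.O./X.X/...]: True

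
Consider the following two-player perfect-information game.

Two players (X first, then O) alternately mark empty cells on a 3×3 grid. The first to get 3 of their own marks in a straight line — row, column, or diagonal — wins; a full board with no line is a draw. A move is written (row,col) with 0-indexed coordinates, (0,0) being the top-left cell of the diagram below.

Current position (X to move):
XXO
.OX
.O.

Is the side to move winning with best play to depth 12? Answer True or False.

X winning at [XXO/.OX/.O.]: False

[XXO/.OX/.O.] X move#1: (1,0):-1/XXO/XOX/.O., (2,0):+0/XXO/.OX/XO.*, (2,2):-1/XXO/.OX/.OX
[XXO/.OX/XO.] O move#2: (1,0):+0/XXO/OOX/XO.*, (2,2):-1/XXO/.OX/XOO
[XXO/OOX/XO.] X move#3: (2,2):+0/XXO/OOX/XOX*
[XXO/OOX/XOX] end (terminal +0, O#4); searched XXO/.OX/.O. to 12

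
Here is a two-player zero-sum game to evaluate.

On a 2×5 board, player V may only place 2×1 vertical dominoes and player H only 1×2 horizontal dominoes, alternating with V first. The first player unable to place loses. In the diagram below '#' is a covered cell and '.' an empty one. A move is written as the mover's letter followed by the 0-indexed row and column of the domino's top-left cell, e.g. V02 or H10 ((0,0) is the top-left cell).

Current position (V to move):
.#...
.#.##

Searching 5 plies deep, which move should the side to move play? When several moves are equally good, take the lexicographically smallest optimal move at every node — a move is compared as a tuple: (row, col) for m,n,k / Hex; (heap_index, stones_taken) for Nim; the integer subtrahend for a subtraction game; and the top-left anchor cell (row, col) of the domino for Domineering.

[.#.../.#.##] V move#1: V00:-1/##.../##.##, V02:+1/.##../.####*
[.##../.####] H move#2: H03:-1/.####/.####*
[.####/.####] V move#3: V00:+1/#####/#####*
[#####/#####] end (terminal -1, H#4); searched .#.../.#.## to 5

V's best at [.#.../.#.##]: V02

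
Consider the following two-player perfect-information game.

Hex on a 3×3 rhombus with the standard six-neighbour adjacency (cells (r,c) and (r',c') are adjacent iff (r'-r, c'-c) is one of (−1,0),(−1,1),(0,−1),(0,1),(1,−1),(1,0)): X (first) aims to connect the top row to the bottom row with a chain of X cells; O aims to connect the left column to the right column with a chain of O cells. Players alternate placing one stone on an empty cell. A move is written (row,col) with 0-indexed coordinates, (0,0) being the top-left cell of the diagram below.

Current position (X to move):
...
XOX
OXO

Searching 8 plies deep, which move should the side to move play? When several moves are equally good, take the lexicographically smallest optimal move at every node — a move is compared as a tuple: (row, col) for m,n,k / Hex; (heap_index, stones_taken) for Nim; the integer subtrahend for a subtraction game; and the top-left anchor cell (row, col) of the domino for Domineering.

X's best at [.../XOX/OXO]: (0,2)

[.../XOX/OXO] X move#1: (0,0):-1/X../XOX/OXO, (0,1):-1/.X./XOX/OXO, (0,2):+1/..X/XOX/OXO*
[..X/XOX/OXO] end (terminal -1, O#2); searched .../XOX/OXO to 8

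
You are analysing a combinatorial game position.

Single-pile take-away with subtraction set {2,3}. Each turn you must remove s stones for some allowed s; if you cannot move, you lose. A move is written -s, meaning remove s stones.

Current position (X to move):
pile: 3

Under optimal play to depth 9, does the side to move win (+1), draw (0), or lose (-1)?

value(3, X) = +1

ply 1, X at 3 | -2=+1→1*; -3=+1→0
ply 2: 1 is terminal -1 (O); from 3 depth 9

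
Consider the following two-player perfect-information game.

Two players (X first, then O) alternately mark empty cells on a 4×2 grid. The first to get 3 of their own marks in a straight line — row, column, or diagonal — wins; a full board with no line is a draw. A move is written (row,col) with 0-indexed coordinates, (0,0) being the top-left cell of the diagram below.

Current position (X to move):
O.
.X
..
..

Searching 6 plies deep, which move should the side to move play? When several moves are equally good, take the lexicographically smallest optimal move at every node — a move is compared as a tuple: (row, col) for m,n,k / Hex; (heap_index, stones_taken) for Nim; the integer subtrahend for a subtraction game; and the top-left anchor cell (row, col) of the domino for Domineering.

p1 X@[O./.X/../..]: (0,1)[OX/.X/../..]+0 (1,0)[O./XX/../..]+0 (2,0)[O./.X/X./..]+0 (2,1)[O./.X/.X/..]+1* (3,0)[O./.X/../X.]+0 (3,1)[O./.X/../.X]+0
p2 O@[O./.X/.X/..]: (0,1)[OO/.X/.X/..]-1* (1,0)[O./OX/.X/..]-1 (2,0)[O./.X/OX/..]-1 (3,0)[O./.X/.X/O.]-1 (3,1)[O./.X/.X/.O]-1
p3 X@[OO/.X/.X/..]: (1,0)[OO/XX/.X/..]+0 (2,0)[OO/.X/XX/..]+0 (3,0)[OO/.X/.X/X.]+0 (3,1)[OO/.X/.X/.X]+1*
p4 O@[OO/.X/.X/.X] terminal -1; root [O./.X/../..] d6

X's best at [O./.X/../..]: (2,1)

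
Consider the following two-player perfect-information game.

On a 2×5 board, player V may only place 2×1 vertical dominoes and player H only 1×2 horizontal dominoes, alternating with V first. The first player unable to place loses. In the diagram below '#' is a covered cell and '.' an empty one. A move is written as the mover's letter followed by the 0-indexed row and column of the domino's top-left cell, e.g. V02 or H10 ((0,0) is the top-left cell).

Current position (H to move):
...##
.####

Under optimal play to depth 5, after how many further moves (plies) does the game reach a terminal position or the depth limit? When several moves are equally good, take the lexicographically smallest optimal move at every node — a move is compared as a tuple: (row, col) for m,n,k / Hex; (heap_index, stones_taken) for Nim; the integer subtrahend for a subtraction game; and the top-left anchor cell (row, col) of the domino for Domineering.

[...##/.####] H move#1: H00:+1/##.##/.####*, H01:-1/.####/.####
[##.##/.####] end (terminal -1, V#2); searched ...##/.#### to 5

PV length from [...##/.####]: 1 ply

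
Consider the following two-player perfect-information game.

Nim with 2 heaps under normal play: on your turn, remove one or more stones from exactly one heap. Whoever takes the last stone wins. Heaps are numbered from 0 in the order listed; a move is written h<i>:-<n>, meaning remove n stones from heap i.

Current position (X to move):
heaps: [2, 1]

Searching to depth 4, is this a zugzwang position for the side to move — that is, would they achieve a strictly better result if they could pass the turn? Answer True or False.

zugzwang((2,1), X) = False

p1 X@[(2,1)]: h0:-1[(1,1)]+1* h0:-2[(0,1)]-1 h1:-1[(2,0)]-1
p2 O@[(1,1)]: h0:-1[(0,1)]-1* h1:-1[(1,0)]-1
p3 X@[(0,1)]: h1:-1[(0,0)]+1*
p4 O@[(0,0)] terminal -1; root [(2,1)] d4
pass branch (O moves first from the same position):
  | p1 O@[(2,1)]: h0:-1[(1,1)]+1* h0:-2[(0,1)]-1 h1:-1[(2,0)]-1
  | p2 X@[(1,1)]: h0:-1[(0,1)]-1* h1:-1[(1,0)]-1
  | p3 O@[(0,1)]: h1:-1[(0,0)]+1*
  | p4 X@[(0,0)] terminal -1; root [(2,1)] d4
X moving scores +1; X passing scores -1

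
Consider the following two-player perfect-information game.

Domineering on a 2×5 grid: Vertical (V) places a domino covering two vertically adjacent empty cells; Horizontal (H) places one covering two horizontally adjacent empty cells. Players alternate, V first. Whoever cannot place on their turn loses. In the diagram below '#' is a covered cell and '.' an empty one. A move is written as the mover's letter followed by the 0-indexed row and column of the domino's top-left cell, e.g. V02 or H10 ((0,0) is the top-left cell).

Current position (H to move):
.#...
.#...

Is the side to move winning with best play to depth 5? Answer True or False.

H winning at [.#.../.#...]: False

[.#.../.#...] H move#1: H02:-1/.###./.#...*, H03:-1/.#.##/.#..., H12:-1/.#.../.###., H13:-1/.#.../.#.##
[.###./.#...] V move#2: V00:-1/####./##..., V04:+1/.####/.#..#*
[.####/.#..#] H move#3: H12:-1/.####/.####*
[.####/.####] V move#4: V00:+1/#####/#####*
[#####/#####] end (terminal -1, H#5); searched .#.../.#... to 5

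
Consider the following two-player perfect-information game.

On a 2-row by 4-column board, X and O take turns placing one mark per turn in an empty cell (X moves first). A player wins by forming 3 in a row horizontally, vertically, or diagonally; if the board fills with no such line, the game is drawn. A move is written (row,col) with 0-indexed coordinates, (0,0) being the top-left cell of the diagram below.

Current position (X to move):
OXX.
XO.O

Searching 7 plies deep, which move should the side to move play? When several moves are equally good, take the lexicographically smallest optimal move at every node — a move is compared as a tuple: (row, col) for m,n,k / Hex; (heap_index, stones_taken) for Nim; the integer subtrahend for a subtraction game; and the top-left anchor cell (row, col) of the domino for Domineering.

X's best at [OXX./XO.O]: (0,3)

p1 X@[OXX./XO.O]: (0,3)[OXXX/XO.O]+1* (1,2)[OXX./XOXO]+0
p2 O@[OXXX/XO.O] terminal -1; root [OXX./XO.O] d7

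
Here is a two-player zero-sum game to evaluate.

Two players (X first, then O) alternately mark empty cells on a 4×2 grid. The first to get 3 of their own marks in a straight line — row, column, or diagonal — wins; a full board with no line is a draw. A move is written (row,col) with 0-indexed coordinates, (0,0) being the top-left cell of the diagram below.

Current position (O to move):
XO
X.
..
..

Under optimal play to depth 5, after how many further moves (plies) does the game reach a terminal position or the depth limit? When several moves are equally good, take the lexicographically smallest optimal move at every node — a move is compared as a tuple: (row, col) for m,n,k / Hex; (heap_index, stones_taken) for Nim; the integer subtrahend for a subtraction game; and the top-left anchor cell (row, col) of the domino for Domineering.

p1 O@[XO/X./../..]: (1,1)[XO/XO/../..]-1 (2,0)[XO/X./O./..]+0* (2,1)[XO/X./.O/..]-1 (3,0)[XO/X./../O.]-1 (3,1)[XO/X./../.O]-1
p2 X@[XO/X./O./..]: (1,1)[XO/XX/O./..]+0* (2,1)[XO/X./OX/..]+0 (3,0)[XO/X./O./X.]+0 (3,1)[XO/X./O./.X]+0
p3 O@[XO/XX/O./..]: (2,1)[XO/XX/OO/..]+0* (3,0)[XO/XX/O./O.]+0 (3,1)[XO/XX/O./.O]+0
p4 X@[XO/XX/OO/..]: (3,0)[XO/XX/OO/X.]+0* (3,1)[XO/XX/OO/.X]+0
p5 O@[XO/XX/OO/X.]: (3,1)[XO/XX/OO/XO]+0*
p6 X@[XO/XX/OO/XO] terminal +0; root [XO/X./../..] d5

PV length from [XO/X./../..]: 5 plies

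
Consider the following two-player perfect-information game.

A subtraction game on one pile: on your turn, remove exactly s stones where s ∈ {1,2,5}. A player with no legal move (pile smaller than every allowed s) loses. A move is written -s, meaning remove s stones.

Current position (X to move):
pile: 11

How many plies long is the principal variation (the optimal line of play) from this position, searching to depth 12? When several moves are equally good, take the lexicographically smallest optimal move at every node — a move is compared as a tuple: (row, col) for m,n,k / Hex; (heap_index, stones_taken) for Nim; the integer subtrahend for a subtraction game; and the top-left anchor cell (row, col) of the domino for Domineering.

ply 1, X at 11 | -1=-1→10; -2=+1→9*; -5=+1→6
ply 2, O at 9 | -1=-1→8*; -2=-1→7; -5=-1→4
ply 3, X at 8 | -1=-1→7; -2=+1→6*; -5=+1→3
ply 4, O at 6 | -1=-1→5*; -2=-1→4; -5=-1→1
ply 5, X at 5 | -1=-1→4; -2=+1→3*; -5=+1→0
ply 6, O at 3 | -1=-1→2*; -2=-1→1
ply 7, X at 2 | -1=-1→1; -2=+1→0*
ply 8: 0 is terminal -1 (O); from 11 depth 12

PV length from [11]: 7 plies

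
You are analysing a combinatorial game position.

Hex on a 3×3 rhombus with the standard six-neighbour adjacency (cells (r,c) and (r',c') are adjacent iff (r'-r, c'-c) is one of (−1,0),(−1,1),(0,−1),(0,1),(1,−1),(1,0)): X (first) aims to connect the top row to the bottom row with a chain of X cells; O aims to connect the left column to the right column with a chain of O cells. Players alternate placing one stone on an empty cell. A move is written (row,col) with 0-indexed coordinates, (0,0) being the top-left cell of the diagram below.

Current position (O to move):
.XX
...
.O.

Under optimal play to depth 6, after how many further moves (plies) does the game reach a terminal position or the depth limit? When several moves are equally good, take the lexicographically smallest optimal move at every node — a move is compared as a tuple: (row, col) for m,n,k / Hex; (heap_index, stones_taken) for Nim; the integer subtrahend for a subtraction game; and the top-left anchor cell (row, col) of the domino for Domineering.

PV length from [.XX/.../.O.]: 5 plies

ply 1, O at .XX/.../.O. | (0,0)=-1→OXX/.../.O.; (1,0)=+1→.XX/O../.O.*; (1,1)=+1→.XX/.O./.O.; (1,2)=-1→.XX/..O/.O.; (2,0)=+1→.XX/.../OO.; (2,2)=-1→.XX/.../.OO
ply 2, X at .XX/O../.O. | (0,0)=-1→XXX/O../.O.*; (1,1)=-1→.XX/OX./.O.; (1,2)=-1→.XX/O.X/.O.; (2,0)=-1→.XX/O../XO.; (2,2)=-1→.XX/O../.OX
ply 3, O at XXX/O../.O. | (1,1)=+1→XXX/OO./.O.*; (1,2)=+1→XXX/O.O/.O.; (2,0)=+1→XXX/O../OO.; (2,2)=+1→XXX/O../.OO
ply 4, X at XXX/OO./.O. | (1,2)=-1→XXX/OOX/.O.*; (2,0)=-1→XXX/OO./XO.; (2,2)=-1→XXX/OO./.OX
ply 5, O at XXX/OOX/.O. | (2,0)=-1→XXX/OOX/OO.; (2,2)=+1→XXX/OOX/.OO*
ply 6: XXX/OOX/.OO is terminal -1 (X); from .XX/.../.O. depth 6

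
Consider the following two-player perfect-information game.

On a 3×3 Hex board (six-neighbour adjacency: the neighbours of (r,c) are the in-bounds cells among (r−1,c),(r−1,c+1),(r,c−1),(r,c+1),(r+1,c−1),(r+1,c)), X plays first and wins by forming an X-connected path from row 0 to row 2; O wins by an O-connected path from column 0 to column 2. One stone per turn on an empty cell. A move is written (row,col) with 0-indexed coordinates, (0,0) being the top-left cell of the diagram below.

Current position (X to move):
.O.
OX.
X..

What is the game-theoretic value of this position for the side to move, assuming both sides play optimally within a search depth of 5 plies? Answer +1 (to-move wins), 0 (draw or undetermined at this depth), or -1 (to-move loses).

value(.O./OX./X.., X) = +1

ply 1, X at .O./OX./X.. | (0,0)=-1→XO./OX./X..; (0,2)=+1→.OX/OX./X..*; (1,2)=-1→.O./OXX/X..; (2,1)=-1→.O./OX./XX.; (2,2)=-1→.O./OX./X.X
ply 2: .OX/OX./X.. is terminal -1 (O); from .O./OX./X.. depth 5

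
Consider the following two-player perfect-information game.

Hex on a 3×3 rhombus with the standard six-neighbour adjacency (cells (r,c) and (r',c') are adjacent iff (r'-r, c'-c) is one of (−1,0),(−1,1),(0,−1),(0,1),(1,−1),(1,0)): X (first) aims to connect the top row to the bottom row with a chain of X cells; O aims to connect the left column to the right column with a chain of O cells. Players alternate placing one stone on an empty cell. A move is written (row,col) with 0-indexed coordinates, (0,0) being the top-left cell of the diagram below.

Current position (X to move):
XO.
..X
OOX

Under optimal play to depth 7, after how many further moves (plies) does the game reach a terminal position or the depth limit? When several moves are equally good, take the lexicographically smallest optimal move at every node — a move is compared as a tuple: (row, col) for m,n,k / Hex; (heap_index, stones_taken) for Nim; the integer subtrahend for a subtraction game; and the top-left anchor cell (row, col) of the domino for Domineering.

PV length from [XO./..X/OOX]: 1 ply

ply 1, X at XO./..X/OOX | (0,2)=+1→XOX/..X/OOX*; (1,0)=+1→XO./X.X/OOX; (1,1)=+1→XO./.XX/OOX
ply 2: XOX/..X/OOX is terminal -1 (O); from XO./..X/OOX depth 7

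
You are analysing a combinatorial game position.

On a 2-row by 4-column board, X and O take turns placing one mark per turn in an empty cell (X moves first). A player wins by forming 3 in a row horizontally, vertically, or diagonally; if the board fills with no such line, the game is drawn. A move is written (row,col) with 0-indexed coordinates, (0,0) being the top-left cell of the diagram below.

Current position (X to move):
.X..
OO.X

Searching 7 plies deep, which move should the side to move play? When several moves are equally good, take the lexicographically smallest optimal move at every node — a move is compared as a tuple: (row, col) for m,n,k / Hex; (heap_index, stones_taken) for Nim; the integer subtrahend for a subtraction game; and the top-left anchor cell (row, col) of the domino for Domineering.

[.X../OO.X] X move#1: (0,0):-1/XX../OO.X, (0,2):-1/.XX./OO.X, (0,3):-1/.X.X/OO.X, (1,2):+0/.X../OOXX*
[.X../OOXX] O move#2: (0,0):+0/OX../OOXX*, (0,2):+0/.XO./OOXX, (0,3):+0/.X.O/OOXX
[OX../OOXX] X move#3: (0,2):+0/OXX./OOXX*, (0,3):+0/OX.X/OOXX
[OXX./OOXX] O move#4: (0,3):+0/OXXO/OOXX*
[OXXO/OOXX] end (terminal +0, X#5); searched .X../OO.X to 7

X's best at [.X../OO.X]: (1,2)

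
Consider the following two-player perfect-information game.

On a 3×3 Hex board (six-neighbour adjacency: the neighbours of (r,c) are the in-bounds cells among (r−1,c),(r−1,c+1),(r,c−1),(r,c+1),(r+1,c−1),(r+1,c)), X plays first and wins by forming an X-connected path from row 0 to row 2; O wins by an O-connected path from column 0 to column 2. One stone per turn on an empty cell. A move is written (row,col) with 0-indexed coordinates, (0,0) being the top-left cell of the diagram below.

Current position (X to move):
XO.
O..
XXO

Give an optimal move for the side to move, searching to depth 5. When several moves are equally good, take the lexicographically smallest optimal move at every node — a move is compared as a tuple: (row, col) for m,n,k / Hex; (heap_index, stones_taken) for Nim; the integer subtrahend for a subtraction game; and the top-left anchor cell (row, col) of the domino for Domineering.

p1 X@[XO./O../XXO]: (0,2)[XOX/O../XXO]+1* (1,1)[XO./OX./XXO]-1 (1,2)[XO./O.X/XXO]-1
p2 O@[XOX/O../XXO]: (1,1)[XOX/OO./XXO]-1* (1,2)[XOX/O.O/XXO]-1
p3 X@[XOX/OO./XXO]: (1,2)[XOX/OOX/XXO]+1*
p4 O@[XOX/OOX/XXO] terminal -1; root [XO./O../XXO] d5

X's best at [XO./O../XXO]: (0,2)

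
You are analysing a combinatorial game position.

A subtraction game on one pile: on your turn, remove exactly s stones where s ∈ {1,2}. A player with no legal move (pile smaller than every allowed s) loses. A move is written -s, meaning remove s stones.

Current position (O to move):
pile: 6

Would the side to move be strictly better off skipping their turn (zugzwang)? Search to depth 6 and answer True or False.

ply 1, O at 6 | -1=-1→5*; -2=-1→4
ply 2, X at 5 | -1=-1→4; -2=+1→3*
ply 3, O at 3 | -1=-1→2*; -2=-1→1
ply 4, X at 2 | -1=-1→1; -2=+1→0*
ply 5: 0 is terminal -1 (O); from 6 depth 6
suppose O passes — search the same position with X to move:
pass> ply 1, X at 6 | -1=-1→5*; -2=-1→4
pass> ply 2, O at 5 | -1=-1→4; -2=+1→3*
pass> ply 3, X at 3 | -1=-1→2*; -2=-1→1
pass> ply 4, O at 2 | -1=-1→1; -2=+1→0*
pass> ply 5: 0 is terminal -1 (X); from 6 depth 6
for O: play -1, pass +1

zugzwang(6, O) = True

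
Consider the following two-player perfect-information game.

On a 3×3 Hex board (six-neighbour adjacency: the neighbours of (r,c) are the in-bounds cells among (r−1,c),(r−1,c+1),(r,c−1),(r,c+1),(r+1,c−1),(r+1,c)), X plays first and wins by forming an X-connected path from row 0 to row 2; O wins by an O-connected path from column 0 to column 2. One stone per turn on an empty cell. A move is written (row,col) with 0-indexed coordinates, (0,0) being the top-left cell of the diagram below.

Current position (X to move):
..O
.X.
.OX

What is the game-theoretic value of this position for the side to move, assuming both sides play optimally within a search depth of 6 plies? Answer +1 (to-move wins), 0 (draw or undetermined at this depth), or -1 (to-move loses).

value(..O/.X./.OX, X) = +1

[..O/.X./.OX] X move#1: (0,0):+1/X.O/.X./.OX*, (0,1):+1/.XO/.X./.OX, (1,0):+1/..O/XX./.OX, (1,2):-1/..O/.XX/.OX, (2,0):-1/..O/.X./XOX
[X.O/.X./.OX] O move#2: (0,1):-1/XOO/.X./.OX*, (1,0):-1/X.O/OX./.OX, (1,2):-1/X.O/.XO/.OX, (2,0):-1/X.O/.X./OOX
[XOO/.X./.OX] X move#3: (1,0):+1/XOO/XX./.OX*, (1,2):-1/XOO/.XX/.OX, (2,0):-1/XOO/.X./XOX
[XOO/XX./.OX] O move#4: (1,2):-1/XOO/XXO/.OX*, (2,0):-1/XOO/XX./OOX
[XOO/XXO/.OX] X move#5: (2,0):+1/XOO/XXO/XOX*
[XOO/XXO/XOX] end (terminal -1, O#6); searched ..O/.X./.OX to 6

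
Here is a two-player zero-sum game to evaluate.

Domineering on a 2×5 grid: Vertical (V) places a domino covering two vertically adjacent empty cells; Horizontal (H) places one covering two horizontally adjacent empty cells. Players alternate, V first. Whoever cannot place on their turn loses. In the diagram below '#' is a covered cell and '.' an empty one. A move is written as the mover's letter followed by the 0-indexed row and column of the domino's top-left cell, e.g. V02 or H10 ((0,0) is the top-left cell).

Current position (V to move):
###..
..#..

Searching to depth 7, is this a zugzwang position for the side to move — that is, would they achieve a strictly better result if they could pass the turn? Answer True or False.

ply 1, V at ###../..#.. | V03=+1→####./..##.*; V04=+1→###.#/..#.#
ply 2, H at ####./..##. | H10=-1→####./####.*
ply 3, V at ####./####. | V04=+1→#####/#####*
ply 4: #####/##### is terminal -1 (H); from ###../..#.. depth 7
pass branch (H moves first from the same position):
  | ply 1, H at ###../..#.. | H03=+1→#####/..#..*; H10=-1→###../###..; H13=+1→###../..###
  | ply 2: #####/..#.. is terminal -1 (V); from ###../..#.. depth 7
V moving scores +1; V passing scores -1

zugzwang(###../..#.., V) = False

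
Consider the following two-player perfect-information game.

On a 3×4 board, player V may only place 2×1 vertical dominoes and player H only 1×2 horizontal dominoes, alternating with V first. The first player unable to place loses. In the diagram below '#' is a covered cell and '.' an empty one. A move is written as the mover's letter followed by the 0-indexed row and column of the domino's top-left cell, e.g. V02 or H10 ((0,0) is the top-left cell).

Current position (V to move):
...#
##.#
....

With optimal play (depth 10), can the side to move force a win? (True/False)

ply 1, V at ...#/##.#/.... | V02=-1→..##/####/....*; V12=-1→...#/####/..#.
ply 2, H at ..##/####/.... | H00=+1→####/####/....*; H20=+1→..##/####/##..; H21=+1→..##/####/.##.; H22=+1→..##/####/..##
ply 3: ####/####/.... is terminal -1 (V); from ...#/##.#/.... depth 10

V winning at [...#/##.#/....]: False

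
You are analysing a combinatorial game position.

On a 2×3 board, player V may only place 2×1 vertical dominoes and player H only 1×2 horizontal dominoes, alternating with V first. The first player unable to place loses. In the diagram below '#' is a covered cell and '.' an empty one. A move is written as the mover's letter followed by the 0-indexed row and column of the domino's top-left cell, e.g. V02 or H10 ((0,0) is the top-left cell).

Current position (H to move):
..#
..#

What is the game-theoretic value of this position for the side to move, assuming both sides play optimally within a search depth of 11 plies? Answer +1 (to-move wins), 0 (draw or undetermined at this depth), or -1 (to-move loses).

value(..#/..#, H) = +1

p1 H@[..#/..#]: H00[###/..#]+1* H10[..#/###]+1
p2 V@[###/..#] terminal -1; root [..#/..#] d11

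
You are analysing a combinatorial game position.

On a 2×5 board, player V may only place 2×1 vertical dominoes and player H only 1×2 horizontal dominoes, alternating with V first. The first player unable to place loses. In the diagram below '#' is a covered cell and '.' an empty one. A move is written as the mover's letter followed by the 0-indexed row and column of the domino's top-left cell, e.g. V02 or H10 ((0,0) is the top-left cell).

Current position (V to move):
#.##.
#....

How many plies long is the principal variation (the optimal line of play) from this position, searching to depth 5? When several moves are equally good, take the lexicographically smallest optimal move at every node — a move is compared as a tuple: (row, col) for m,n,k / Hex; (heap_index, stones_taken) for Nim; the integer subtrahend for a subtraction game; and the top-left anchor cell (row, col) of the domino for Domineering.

PV length from [#.##./#....]: 2 plies

ply 1, V at #.##./#.... | V01=-1→####./##...*; V04=-1→#.###/#...#
ply 2, H at ####./##... | H12=-1→####./####.; H13=+1→####./##.##*
ply 3: ####./##.## is terminal -1 (V); from #.##./#.... depth 5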